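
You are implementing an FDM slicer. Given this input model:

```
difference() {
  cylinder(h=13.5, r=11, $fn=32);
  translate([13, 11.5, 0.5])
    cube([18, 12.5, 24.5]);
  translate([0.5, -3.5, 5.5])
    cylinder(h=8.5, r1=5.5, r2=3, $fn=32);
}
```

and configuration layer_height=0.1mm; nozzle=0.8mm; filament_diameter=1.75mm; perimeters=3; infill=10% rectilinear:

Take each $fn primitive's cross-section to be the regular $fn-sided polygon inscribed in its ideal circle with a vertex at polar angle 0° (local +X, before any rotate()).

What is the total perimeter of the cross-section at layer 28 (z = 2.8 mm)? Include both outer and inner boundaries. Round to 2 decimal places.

69.00 mm

At z = 2.8 mm: the cylinder: section is a regular 32-gon, circumradius r=11 (perimeter = 2·32·11.000·sin(180°/32) = 69.00 mm); the 18×12.5 cube at (13, 11.5) contributes its full rectangle (perimeter 61.00 mm); the cone at (0.5, -3.5) is absent (z outside [5.5, 14]); After the difference (first − rest): starting from the r=11 cylinder, the 18×12.5 cube at (13, 11.5) misses the remaining region (no effect) — boundary = 69.00 mm. Overall, the cross-section is a single solid region. Total boundary length (outer) = 69.00 mm.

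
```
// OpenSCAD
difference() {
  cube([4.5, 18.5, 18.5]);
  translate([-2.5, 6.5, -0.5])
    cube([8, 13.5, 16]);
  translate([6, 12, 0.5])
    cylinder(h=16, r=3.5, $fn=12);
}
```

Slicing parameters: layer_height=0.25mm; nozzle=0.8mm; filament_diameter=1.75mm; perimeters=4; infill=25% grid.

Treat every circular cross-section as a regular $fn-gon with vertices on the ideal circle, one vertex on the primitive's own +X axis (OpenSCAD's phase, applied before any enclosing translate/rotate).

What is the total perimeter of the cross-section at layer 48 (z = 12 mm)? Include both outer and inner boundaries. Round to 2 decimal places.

22.00 mm

At z = 12 mm: the cube is present — its section is the full 4.5×18.5 rectangle (perimeter 46.00 mm); the cube at (-2.5, 6.5) (footprint 8×13.5) is included at this height (perimeter 43.00 mm); the cylinder at (6, 12): section is a regular 12-gon, circumradius r=3.5 (perimeter = 2·12·3.500·sin(180°/12) = 21.74 mm); Taking the first minus the rest: starting from the 4.5×18.5 cube, the 8×13.5 cube at (-2.5, 6.5) partially overlaps it — only the 54.00 mm² overlap (of its 108.00 mm²) is removed, clipping the outline; the r=3.5 cylinder at (6, 12) misses the remaining region (no effect) — boundary = 22.00 mm. Overall, the cross-section is a single solid region. Total boundary length (outer) = 22.00 mm.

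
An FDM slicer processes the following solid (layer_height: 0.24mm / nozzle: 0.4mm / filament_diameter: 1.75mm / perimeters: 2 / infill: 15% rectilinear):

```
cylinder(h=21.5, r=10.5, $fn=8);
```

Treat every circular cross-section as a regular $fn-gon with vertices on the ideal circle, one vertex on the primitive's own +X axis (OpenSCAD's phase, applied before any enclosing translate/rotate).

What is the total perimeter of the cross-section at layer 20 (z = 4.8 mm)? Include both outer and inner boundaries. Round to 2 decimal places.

At z = 4.8 mm: the r=10.5 cylinder contributes a regular 8-gon of circumradius 10.5 (perimeter = 2·8·10.500·sin(180°/8) = 64.29 mm). Overall, the cross-section is a single solid region. Total boundary length (outer) = 64.29 mm.

64.29 mm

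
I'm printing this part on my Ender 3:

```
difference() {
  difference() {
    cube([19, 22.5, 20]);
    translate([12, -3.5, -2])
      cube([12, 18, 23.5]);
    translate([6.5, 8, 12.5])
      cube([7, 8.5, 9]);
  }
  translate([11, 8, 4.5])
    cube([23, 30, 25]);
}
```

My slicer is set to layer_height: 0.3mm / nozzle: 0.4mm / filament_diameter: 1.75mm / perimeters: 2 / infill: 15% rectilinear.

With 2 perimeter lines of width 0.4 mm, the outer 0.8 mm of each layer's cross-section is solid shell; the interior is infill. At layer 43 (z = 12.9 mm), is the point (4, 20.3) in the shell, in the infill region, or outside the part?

infill

At z = 12.9 mm: the cube is present — its section is the full 19×22.5 rectangle; the cube at (12, -3.5) (footprint 12×18) is included at this height; the cube at (6.5, 8) (footprint 7×8.5) is included at this height; After the difference (first − rest): starting from the 19×22.5 cube, the 12×18 cube at (12, -3.5) partially overlaps it — only the 101.50 mm² overlap (of its 216.00 mm²) is removed, clipping the outline; the 7×8.5 cube at (6.5, 8) partially overlaps it — only the 49.75 mm² overlap (of its 59.50 mm²) is removed, clipping the outline — 1 connected region; the 23×30 cube at (11, 8) contributes its full rectangle; Taking the first minus the rest: starting from that combined region, the 23×30 cube at (11, 8) partially overlaps it — only the 59.00 mm² overlap (of its 690.00 mm²) is removed, clipping the outline — 1 connected region. Overall, the cross-section is a single solid region. The nearest boundary edge runs (0.00, 22.50)→(11.00, 22.50); distance from the point to it = 2.20 mm. The point is inside the cross-section and 2.20 mm from the nearest boundary — more than the 0.8 mm shell width (2 × 0.4), so it's in the infill interior.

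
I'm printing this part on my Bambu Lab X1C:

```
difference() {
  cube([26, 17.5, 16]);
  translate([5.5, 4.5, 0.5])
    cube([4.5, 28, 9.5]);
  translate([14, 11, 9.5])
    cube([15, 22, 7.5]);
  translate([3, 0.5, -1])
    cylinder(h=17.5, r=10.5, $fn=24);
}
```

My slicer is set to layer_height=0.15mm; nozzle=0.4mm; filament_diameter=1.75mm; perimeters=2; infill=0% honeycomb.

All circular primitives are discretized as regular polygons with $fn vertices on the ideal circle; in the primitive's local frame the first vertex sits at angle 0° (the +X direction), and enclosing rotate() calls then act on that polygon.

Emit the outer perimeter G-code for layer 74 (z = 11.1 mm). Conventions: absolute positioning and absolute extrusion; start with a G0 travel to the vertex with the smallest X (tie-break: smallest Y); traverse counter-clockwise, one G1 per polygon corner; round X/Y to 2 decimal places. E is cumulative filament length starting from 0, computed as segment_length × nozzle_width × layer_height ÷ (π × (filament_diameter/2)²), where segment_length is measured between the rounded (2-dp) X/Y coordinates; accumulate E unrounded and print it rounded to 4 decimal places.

G0 X0.00 Y10.53 Z11.10
G1 X0.28 Y10.64 E0.0075
G1 X3.00 Y11.00 E0.0759
G1 X5.72 Y10.64 E0.1444
G1 X8.25 Y9.59 E0.2127
G1 X10.42 Y7.92 E0.2810
G1 X12.09 Y5.75 E0.3493
G1 X13.14 Y3.22 E0.4177
G1 X13.50 Y0.50 E0.4861
G1 X13.43 Y0.00 E0.4987
G1 X26.00 Y0.00 E0.8123
G1 X26.00 Y11.00 E1.0867
G1 X14.00 Y11.00 E1.3860
G1 X14.00 Y17.50 E1.5481
G1 X0.00 Y17.50 E1.8974
G1 X0.00 Y10.53 E2.0712

At z = 11.1 mm: the cube (footprint 26×17.5) is included at this height; the cube at (5.5, 4.5) is absent (z outside [0.5, 10]); the cube at (14, 11) (footprint 15×22) is included at this height; the r=10.5 cylinder at (3, 0.5) gives a regular 24-gon of circumradius 10.5 (constant along its height); Taking the first minus the rest: starting from the 26×17.5 cube, the 15×22 cube at (14, 11) partially overlaps it — only the 78.00 mm² overlap (of its 330.00 mm²) is removed, clipping the outline; the r=10.5 cylinder at (3, 0.5) partially overlaps it — only the 123.23 mm² overlap (of its 342.42 mm²) is removed, clipping the outline — 1 connected region. The outline is a single polygon with 15 vertices. Extrusion per mm of travel: 0.4 × 0.15 / (π × 0.875²) = 0.024945. Accumulating E over each segment gives final E = 2.0712.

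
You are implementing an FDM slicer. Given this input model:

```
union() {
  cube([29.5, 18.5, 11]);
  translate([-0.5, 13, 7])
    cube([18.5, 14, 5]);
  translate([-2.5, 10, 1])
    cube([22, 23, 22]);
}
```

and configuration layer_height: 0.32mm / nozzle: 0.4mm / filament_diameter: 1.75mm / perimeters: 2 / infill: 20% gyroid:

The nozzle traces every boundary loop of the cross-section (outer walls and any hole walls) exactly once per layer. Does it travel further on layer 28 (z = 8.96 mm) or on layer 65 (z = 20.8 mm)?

layer 28 (z = 8.96 mm)

Layer 28 (z = 8.96): the 29.5×18.5 cube contributes its full rectangle (perimeter 96.00 mm); the 18.5×14 cube at (-0.5, 13) contributes its full rectangle (perimeter 65.00 mm); the 22×23 cube at (-2.5, 10) contributes its full rectangle (perimeter 90.00 mm); Combining (union): the regions partially overlap (shared area 424.75 mm²), so the edge portions inside another operand are dropped and the merged outline is re-measured after clipping — boundary = 130.00 mm. So its perimeter = 130.00 mm. Layer 65 (z = 20.8): the cube is absent (z outside [0, 11]); the cube at (-0.5, 13) is not intersected at this z (z outside [7, 12]); the cube at (-2.5, 10) is present — its section is the full 22×23 rectangle (perimeter 90.00 mm); Taking the union: only the 22×23 cube at (-2.5, 10) is present, so the union is just that shape — boundary = 90.00 mm. So its perimeter = 90.00 mm. Layer 28 is larger (130.00 vs 90.00 mm).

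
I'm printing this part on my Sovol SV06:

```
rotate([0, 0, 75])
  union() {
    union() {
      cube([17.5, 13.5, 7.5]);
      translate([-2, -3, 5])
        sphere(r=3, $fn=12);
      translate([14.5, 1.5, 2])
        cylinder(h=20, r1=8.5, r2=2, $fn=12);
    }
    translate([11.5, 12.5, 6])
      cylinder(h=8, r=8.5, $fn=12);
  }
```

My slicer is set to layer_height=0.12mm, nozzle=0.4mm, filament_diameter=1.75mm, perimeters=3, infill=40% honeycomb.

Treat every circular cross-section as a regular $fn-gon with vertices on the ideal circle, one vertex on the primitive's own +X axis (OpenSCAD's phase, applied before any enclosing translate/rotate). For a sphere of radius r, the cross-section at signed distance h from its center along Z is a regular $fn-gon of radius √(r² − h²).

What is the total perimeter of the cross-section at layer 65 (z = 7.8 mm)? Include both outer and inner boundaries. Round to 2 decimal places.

At z = 7.8 mm: the cube is not intersected at this z (z outside [0, 7.5]); the sphere at (-2, -3): section is a regular 12-gon, circumradius = √(r²−h²) = √(3²−2.8²) = 1.077 (perimeter = 2·12·1.077·sin(180°/12) = 6.69 mm); the cone at (14.5, 1.5) (r1=8.5→r2=2) has section circumradius 6.615 here — a regular 12-gon (perimeter = 2·12·6.615·sin(180°/12) = 41.09 mm); Taking the union: the 2 present regions are separate (no shared area or edge), so areas and boundary lengths simply add and each stays a separate island — boundary = 47.78 mm; the cylinder at (11.5, 12.5): section is a regular 12-gon, circumradius r=8.5 (perimeter = 2·12·8.500·sin(180°/12) = 52.80 mm); Combining (union): the regions partially overlap (shared area 21.30 mm²), so the edge portions inside another operand are dropped and the merged outline is re-measured after clipping — boundary = 80.03 mm; (whole slice rotated 75° about Z — lengths, areas and connectivity unchanged). Overall, the cross-section has 2 separate islands. Total boundary length (outer) = 80.03 mm.

80.03 mm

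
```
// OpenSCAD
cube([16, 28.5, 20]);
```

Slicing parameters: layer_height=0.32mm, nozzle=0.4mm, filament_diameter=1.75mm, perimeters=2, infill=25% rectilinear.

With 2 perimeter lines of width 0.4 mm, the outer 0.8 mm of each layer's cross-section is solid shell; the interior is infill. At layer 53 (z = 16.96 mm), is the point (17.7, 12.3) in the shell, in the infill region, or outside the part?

At z = 16.96 mm: the cube is present — its section is the full 16×28.5 rectangle. Overall, the cross-section is a single solid region. The nearest boundary edge runs (16.00, 0.00)→(16.00, 28.50); distance from the point to it = 1.70 mm. The point is not inside any of the regions above, so it lies outside the cross-section (1.70 mm from the nearest boundary).

outside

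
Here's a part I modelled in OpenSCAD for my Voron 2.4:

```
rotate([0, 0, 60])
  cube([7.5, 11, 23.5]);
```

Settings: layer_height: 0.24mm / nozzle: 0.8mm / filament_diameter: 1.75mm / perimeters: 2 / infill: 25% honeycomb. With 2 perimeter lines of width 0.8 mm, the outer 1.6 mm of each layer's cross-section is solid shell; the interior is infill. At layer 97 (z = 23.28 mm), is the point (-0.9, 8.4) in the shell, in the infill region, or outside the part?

At z = 23.28 mm: the 7.5×11 cube contributes its full rectangle; (whole slice rotated 60° about Z — lengths, areas and connectivity unchanged). Overall, the cross-section is a single solid region. Undo the 60° rotation: the query point maps to (6.825, 4.979) in the un-rotated model frame. The nearest boundary edge runs (7.50, 0.00)→(7.50, 11.00); distance from the point to it = 0.68 mm. The point is inside the cross-section, 0.68 mm from the nearest boundary — within the 1.6 mm shell band (2 × 0.8).

shell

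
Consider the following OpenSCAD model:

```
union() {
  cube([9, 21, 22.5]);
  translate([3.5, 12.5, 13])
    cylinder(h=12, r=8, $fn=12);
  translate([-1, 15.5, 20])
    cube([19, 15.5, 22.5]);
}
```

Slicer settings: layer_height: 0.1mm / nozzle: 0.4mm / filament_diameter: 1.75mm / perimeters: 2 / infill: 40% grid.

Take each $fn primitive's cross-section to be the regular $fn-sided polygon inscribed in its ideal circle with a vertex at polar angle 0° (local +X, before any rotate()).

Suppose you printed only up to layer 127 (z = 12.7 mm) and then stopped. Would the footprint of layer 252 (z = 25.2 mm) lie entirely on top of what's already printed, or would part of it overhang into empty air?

Compare the two slices. At z = 12.7: the 9×21 cube contributes its full rectangle (area 189.00 mm²); the cylinder at (3.5, 12.5) is absent (z outside [13, 25]); the cube at (-1, 15.5) does not reach this height (z outside [20, 42.5]); Merging all regions: only the 9×21 cube is present, so the union is just that shape — area = 189.00 mm². At z = 25.2: the cube is not intersected at this z (z outside [0, 22.5]); the cylinder at (3.5, 12.5) is not intersected at this z (z outside [13, 25]); the cube at (-1, 15.5) is present — its section is the full 19×15.5 rectangle (area 294.50 mm²); Merging all regions: only the 19×15.5 cube at (-1, 15.5) is present, so the union is just that shape — area = 294.50 mm². Checking containment: at z = 25.2 the cross-section extends beyond the z = 12.7 cross-section by about 245.00 mm².

part overhangs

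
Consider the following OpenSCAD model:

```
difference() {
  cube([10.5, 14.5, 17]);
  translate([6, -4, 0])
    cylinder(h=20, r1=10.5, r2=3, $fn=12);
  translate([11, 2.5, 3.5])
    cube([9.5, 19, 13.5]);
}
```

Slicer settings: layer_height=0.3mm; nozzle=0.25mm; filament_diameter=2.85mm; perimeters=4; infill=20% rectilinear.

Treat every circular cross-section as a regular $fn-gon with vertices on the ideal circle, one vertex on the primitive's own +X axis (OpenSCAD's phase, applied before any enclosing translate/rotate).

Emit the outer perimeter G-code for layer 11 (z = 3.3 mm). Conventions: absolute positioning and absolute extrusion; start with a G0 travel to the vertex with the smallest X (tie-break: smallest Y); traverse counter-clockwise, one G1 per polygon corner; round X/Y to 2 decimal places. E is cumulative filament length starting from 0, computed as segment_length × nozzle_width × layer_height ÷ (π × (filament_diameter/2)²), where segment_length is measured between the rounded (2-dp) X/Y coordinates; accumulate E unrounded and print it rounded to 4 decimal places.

G0 X0.00 Y2.65 Z3.30
G1 X1.37 Y4.02 E0.0228
G1 X6.00 Y5.26 E0.0791
G1 X10.50 Y4.06 E0.1339
G1 X10.50 Y14.50 E0.2566
G1 X0.00 Y14.50 E0.3801
G1 X0.00 Y2.65 E0.5194

At z = 3.3 mm: the cube is present — its section is the full 10.5×14.5 rectangle; the cone at (6, -4) (r1=10.5→r2=3) has section circumradius 9.262 here — a regular 12-gon; the cube at (11, 2.5) does not reach this height (z outside [3.5, 17]); Taking the first minus the rest: starting from the 10.5×14.5 cube, the cone at (6, -4) partially overlaps it — only the 47.03 mm² overlap (of its 257.38 mm²) is removed, clipping the outline — 1 connected region. The outline is a single polygon with 6 vertices. Extrusion per mm of travel: 0.25 × 0.3 / (π × 1.425²) = 0.011757. Accumulating E over each segment gives final E = 0.5194.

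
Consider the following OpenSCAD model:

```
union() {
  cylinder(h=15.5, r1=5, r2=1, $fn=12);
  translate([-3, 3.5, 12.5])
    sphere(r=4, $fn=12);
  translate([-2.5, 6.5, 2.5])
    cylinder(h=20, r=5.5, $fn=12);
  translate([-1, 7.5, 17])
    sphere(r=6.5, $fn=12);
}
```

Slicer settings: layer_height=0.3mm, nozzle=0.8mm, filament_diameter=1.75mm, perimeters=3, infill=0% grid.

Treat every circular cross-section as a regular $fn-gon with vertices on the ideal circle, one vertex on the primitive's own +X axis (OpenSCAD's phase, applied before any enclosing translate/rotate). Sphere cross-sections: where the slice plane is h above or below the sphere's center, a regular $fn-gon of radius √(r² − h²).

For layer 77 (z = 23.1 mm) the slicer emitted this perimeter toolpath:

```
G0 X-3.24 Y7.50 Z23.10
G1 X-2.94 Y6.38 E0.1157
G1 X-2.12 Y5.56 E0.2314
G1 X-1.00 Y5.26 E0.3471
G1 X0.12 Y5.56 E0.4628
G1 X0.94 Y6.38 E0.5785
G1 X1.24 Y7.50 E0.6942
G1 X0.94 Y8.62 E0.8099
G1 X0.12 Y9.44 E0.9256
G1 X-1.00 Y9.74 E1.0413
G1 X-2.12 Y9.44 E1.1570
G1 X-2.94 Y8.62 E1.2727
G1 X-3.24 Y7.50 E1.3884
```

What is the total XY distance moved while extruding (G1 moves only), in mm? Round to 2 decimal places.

Sum the Euclidean lengths of each G1 segment: total = 13.91 mm.

13.91 mm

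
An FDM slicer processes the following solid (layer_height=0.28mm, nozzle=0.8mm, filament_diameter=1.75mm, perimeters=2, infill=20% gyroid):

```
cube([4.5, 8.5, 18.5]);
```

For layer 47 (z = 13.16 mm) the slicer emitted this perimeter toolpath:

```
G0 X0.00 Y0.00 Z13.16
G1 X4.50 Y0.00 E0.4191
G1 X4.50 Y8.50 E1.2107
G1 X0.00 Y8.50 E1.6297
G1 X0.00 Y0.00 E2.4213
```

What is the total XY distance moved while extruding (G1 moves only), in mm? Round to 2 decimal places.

26.00 mm

Sum the Euclidean lengths of each G1 segment: total = 26.00 mm.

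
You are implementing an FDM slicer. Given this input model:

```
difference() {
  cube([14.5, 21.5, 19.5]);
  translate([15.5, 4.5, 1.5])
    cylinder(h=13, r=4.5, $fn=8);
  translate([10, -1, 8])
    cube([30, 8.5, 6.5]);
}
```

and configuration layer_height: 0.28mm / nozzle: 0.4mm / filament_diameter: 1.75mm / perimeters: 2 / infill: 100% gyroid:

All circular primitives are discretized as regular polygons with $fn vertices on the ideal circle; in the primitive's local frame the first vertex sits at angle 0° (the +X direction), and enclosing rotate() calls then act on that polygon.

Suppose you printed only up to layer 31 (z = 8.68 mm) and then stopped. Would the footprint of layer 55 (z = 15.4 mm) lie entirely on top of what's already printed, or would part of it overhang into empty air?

part overhangs

Compare the two slices. At z = 8.68: the 14.5×21.5 cube contributes its full rectangle (area 311.75 mm²); the cylinder at (15.5, 4.5): section is a regular 8-gon, circumradius r=4.5 (area = (8/2)·4.500²·sin(360°/8) = 57.28 mm²); the cube at (10, -1) (footprint 30×8.5) is included at this height (area 255.00 mm²); Subtracting the remaining from the first: starting from the 14.5×21.5 cube (311.75 mm²), the r=4.5 cylinder at (15.5, 4.5) partially overlaps it — only the 20.05 mm² overlap (of its 57.28 mm²) is removed, clipping the outline; the 30×8.5 cube at (10, -1) partially overlaps it — only the 15.09 mm² overlap (of its 255.00 mm²) is removed, clipping the outline — area = 276.61 mm². At z = 15.4: the 14.5×21.5 cube contributes its full rectangle (area 311.75 mm²); the cylinder at (15.5, 4.5) is absent (z outside [1.5, 14.5]); the cube at (10, -1) does not reach this height (z outside [8, 14.5]); After the difference (first − rest): none of the subtracted shapes is present at this height, so the 14.5×21.5 cube is unchanged — area = 311.75 mm². Checking containment: at z = 15.4 the cross-section extends beyond the z = 8.68 cross-section by about 35.14 mm².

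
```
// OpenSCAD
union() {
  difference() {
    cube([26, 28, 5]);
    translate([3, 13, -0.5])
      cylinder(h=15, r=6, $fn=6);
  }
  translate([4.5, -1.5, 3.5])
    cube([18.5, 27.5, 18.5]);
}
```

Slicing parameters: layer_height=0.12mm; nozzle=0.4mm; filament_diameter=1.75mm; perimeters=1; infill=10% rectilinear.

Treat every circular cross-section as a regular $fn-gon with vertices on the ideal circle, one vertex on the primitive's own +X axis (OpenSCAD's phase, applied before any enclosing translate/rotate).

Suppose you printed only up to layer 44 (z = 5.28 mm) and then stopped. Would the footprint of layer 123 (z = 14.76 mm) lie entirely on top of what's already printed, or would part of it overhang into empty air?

Compare the two slices. At z = 5.28: the cube is absent (z outside [0, 5]); the r=6 cylinder at (3, 13) contributes a regular 6-gon of circumradius 6 (area = (6/2)·6.000²·sin(360°/6) = 93.53 mm²); Taking the first minus the rest: the first operand is absent here, so nothing remains; the 18.5×27.5 cube at (4.5, -1.5) contributes its full rectangle (area 508.75 mm²); Combining (union): only the 18.5×27.5 cube at (4.5, -1.5) is present, so the union is just that shape — area = 508.75 mm². At z = 14.76: the cube does not reach this height (z outside [0, 5]); the cylinder at (3, 13) is not intersected at this z (z outside [-0.5, 14.5]); Taking the first minus the rest: the first operand is absent here, so nothing remains; the cube at (4.5, -1.5) (footprint 18.5×27.5) is included at this height (area 508.75 mm²); Combining (union): only the 18.5×27.5 cube at (4.5, -1.5) is present, so the union is just that shape — area = 508.75 mm². Checking containment: the cross-section at z = 14.76 is a subset of the cross-section at z = 5.28.

entirely on top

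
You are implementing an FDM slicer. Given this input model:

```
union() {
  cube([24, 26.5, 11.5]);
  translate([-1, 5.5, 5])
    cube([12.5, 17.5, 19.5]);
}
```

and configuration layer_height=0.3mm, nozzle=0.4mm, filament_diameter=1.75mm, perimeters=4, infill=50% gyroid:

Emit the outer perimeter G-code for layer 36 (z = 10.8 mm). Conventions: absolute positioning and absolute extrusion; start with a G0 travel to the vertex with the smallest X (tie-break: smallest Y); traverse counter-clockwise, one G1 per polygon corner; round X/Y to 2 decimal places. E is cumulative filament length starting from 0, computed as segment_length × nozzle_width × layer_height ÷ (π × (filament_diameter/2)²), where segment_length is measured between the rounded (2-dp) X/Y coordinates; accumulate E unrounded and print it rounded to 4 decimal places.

At z = 10.8 mm: the 24×26.5 cube contributes its full rectangle; the cube at (-1, 5.5) is present — its section is the full 12.5×17.5 rectangle; Taking the union: the regions partially overlap (shared area 201.25 mm²), so overlapping operands fuse into one piece — 1 connected region. The outline is a single polygon with 8 vertices. Extrusion per mm of travel: 0.4 × 0.3 / (π × 0.875²) = 0.049890. Accumulating E over each segment gives final E = 5.1387.

G0 X-1.00 Y5.50 Z10.80
G1 X0.00 Y5.50 E0.0499
G1 X0.00 Y0.00 E0.3243
G1 X24.00 Y0.00 E1.5217
G1 X24.00 Y26.50 E2.8437
G1 X0.00 Y26.50 E4.0411
G1 X0.00 Y23.00 E4.2157
G1 X-1.00 Y23.00 E4.2656
G1 X-1.00 Y5.50 E5.1387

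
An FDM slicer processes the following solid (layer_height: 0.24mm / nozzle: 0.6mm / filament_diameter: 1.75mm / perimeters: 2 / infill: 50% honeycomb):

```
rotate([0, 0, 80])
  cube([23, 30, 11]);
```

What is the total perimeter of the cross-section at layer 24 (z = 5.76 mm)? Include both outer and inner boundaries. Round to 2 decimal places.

At z = 5.76 mm: the 23×30 cube contributes its full rectangle (perimeter 106.00 mm); (rotated 80° about Z; rotation is an isometry so areas/perimeters/island counts are preserved). Overall, the cross-section is a single solid region. Total boundary length (outer) = 106.00 mm.

106.00 mm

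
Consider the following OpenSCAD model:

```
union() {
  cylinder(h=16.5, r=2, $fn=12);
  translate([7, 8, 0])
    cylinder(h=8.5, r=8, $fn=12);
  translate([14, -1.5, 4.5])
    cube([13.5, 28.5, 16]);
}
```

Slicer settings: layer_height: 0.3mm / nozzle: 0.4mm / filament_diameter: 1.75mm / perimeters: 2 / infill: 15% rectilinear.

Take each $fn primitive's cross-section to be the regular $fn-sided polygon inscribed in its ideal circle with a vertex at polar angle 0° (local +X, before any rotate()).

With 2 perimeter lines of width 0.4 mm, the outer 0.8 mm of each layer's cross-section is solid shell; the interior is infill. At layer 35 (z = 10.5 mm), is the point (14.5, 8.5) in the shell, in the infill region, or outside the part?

At z = 10.5 mm: the cylinder: section is a regular 12-gon, circumradius r=2; the cylinder at (7, 8) is absent (z outside [0, 8.5]); the cube at (14, -1.5) (footprint 13.5×28.5) is included at this height; Merging all regions: the 2 present regions are separate (no shared area or edge), so areas and boundary lengths simply add and each stays a separate island — 2 connected regions. Overall, the cross-section has 2 separate islands. The nearest boundary edge runs (14.00, -1.50)→(14.00, 27.00); distance from the point to it = 0.50 mm. (Shell/infill is judged within the island containing the point — the largest one.) The point is inside the cross-section, 0.50 mm from the nearest boundary — within the 0.8 mm shell band (2 × 0.4).

shell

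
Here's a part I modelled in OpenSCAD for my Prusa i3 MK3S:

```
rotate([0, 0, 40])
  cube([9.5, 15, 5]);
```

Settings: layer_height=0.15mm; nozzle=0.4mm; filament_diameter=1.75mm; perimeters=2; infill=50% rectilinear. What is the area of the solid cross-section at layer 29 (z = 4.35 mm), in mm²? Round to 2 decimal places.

142.50 mm²

At z = 4.35 mm: the 9.5×15 cube contributes its full rectangle (area 142.50 mm²); (rotated 40° about Z; rotation is an isometry so areas/perimeters/island counts are preserved). Overall, the cross-section is a single solid region. Net area = 142.50 mm².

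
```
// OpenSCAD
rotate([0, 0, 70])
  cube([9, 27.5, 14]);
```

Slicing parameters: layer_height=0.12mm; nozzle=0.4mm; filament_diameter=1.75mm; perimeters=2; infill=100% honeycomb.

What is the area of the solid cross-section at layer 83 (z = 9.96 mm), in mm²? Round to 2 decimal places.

At z = 9.96 mm: the cube (footprint 9×27.5) is included at this height (area 247.50 mm²); (rotated 70° about Z; rotation is an isometry so areas/perimeters/island counts are preserved). Overall, the cross-section is a single solid region. Net area = 247.50 mm².

247.50 mm²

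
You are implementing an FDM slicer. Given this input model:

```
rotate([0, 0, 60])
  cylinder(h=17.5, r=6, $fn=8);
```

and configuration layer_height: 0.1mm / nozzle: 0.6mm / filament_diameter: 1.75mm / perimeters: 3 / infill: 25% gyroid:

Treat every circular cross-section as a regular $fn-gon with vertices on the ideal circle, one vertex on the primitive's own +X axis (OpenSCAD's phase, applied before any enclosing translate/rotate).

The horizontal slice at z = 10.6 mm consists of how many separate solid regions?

1

At z = 10.6 mm: the r=6 cylinder gives a regular 8-gon of circumradius 6 (constant along its height); (whole slice rotated 60° about Z — lengths, areas and connectivity unchanged). The result has 1 disconnected region.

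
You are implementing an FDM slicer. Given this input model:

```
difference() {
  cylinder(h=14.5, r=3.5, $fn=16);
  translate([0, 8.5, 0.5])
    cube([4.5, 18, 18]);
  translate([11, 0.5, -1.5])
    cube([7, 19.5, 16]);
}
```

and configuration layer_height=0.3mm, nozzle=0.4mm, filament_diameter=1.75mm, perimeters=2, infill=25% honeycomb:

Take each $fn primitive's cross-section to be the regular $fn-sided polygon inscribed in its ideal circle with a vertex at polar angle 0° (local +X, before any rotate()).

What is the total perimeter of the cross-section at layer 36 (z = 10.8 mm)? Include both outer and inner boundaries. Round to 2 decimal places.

21.85 mm

At z = 10.8 mm: the cylinder: section is a regular 16-gon, circumradius r=3.5 (perimeter = 2·16·3.500·sin(180°/16) = 21.85 mm); the cube at (0, 8.5) is present — its section is the full 4.5×18 rectangle (perimeter 45.00 mm); the 7×19.5 cube at (11, 0.5) contributes its full rectangle (perimeter 53.00 mm); Taking the first minus the rest: starting from the r=3.5 cylinder, the 4.5×18 cube at (0, 8.5) misses the remaining region (no effect); the 7×19.5 cube at (11, 0.5) misses the remaining region (no effect) — boundary = 21.85 mm. Overall, the cross-section is a single solid region. Total boundary length (outer) = 21.85 mm.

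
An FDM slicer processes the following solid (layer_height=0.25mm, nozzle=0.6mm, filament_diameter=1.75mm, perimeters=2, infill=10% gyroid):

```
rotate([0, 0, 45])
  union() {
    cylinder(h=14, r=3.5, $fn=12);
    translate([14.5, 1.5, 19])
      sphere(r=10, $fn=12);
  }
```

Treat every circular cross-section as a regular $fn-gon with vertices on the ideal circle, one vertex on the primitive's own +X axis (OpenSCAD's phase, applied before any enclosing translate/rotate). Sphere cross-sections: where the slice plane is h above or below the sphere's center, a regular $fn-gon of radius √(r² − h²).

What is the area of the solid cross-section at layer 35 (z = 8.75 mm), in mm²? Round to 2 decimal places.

36.75 mm²

At z = 8.75 mm: the cylinder: section is a regular 12-gon, circumradius r=3.5 (area = (12/2)·3.500²·sin(360°/12) = 36.75 mm²); the sphere at (14.5, 1.5) is not intersected at this z (|z−center|=10.250 > r=10); Merging all regions: only the r=3.5 cylinder is present, so the union is just that shape — area = 36.75 mm²; (whole slice rotated 45° about Z — lengths, areas and connectivity unchanged). Overall, the cross-section is a single solid region. Net area = 36.75 mm².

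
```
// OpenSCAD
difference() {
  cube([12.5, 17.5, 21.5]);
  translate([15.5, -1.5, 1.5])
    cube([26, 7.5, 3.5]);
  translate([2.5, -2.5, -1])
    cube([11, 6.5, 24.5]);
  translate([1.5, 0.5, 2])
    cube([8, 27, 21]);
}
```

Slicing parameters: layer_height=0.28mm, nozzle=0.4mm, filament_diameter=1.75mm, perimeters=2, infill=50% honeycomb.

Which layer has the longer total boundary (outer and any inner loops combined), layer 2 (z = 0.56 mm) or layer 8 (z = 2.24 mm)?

layer 8 (z = 2.24 mm)

Layer 2 (z = 0.56): the 12.5×17.5 cube contributes its full rectangle (perimeter 60.00 mm); the cube at (15.5, -1.5) does not reach this height (z outside [1.5, 5]); the 11×6.5 cube at (2.5, -2.5) contributes its full rectangle (perimeter 35.00 mm); the cube at (1.5, 0.5) does not reach this height (z outside [2, 23]); After the difference (first − rest): starting from the 12.5×17.5 cube, the 11×6.5 cube at (2.5, -2.5) partially overlaps it — only the 40.00 mm² overlap (of its 71.50 mm²) is removed, clipping the outline — boundary = 60.00 mm. So its perimeter = 60.00 mm. Layer 8 (z = 2.24): the cube is present — its section is the full 12.5×17.5 rectangle (perimeter 60.00 mm); the cube at (15.5, -1.5) is present — its section is the full 26×7.5 rectangle (perimeter 67.00 mm); the 11×6.5 cube at (2.5, -2.5) contributes its full rectangle (perimeter 35.00 mm); the cube at (1.5, 0.5) is present — its section is the full 8×27 rectangle (perimeter 70.00 mm); After the difference (first − rest): starting from the 12.5×17.5 cube, the 26×7.5 cube at (15.5, -1.5) misses the remaining region (no effect); the 11×6.5 cube at (2.5, -2.5) partially overlaps it — only the 40.00 mm² overlap (of its 71.50 mm²) is removed, clipping the outline; the 8×27 cube at (1.5, 0.5) partially overlaps it — only the 111.50 mm² overlap (of its 216.00 mm²) is removed, clipping the outline — boundary = 73.00 mm. So its perimeter = 73.00 mm. Layer 8 is larger (73.00 vs 60.00 mm).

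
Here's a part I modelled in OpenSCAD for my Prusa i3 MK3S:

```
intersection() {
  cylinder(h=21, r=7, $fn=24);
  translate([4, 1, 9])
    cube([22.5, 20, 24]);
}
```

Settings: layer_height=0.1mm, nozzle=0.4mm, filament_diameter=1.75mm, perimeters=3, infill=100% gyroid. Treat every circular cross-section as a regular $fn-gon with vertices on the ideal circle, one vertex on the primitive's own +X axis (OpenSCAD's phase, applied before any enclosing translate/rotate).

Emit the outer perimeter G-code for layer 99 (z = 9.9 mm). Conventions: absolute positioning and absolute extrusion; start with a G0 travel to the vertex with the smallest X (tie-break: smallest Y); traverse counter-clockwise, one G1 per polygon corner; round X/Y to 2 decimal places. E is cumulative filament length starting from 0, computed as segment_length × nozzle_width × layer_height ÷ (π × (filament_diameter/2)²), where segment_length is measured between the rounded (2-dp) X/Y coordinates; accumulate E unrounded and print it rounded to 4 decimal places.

G0 X4.00 Y1.00 Z9.90
G1 X6.87 Y1.00 E0.0477
G1 X6.76 Y1.81 E0.0613
G1 X6.06 Y3.50 E0.0917
G1 X4.95 Y4.95 E0.1221
G1 X4.00 Y5.68 E0.1420
G1 X4.00 Y1.00 E0.2199

At z = 9.9 mm: the cylinder: section is a regular 24-gon, circumradius r=7; the 22.5×20 cube at (4, 1) contributes its full rectangle; Keeping only the common overlap: the 22.5×20 cube at (4, 1) partially overlaps the r=7 cylinder; clipping to the common part keeps 8.89 mm² — 1 connected region. The outline is a single polygon with 6 vertices. Extrusion per mm of travel: 0.4 × 0.1 / (π × 0.875²) = 0.016630. Accumulating E over each segment gives final E = 0.2199.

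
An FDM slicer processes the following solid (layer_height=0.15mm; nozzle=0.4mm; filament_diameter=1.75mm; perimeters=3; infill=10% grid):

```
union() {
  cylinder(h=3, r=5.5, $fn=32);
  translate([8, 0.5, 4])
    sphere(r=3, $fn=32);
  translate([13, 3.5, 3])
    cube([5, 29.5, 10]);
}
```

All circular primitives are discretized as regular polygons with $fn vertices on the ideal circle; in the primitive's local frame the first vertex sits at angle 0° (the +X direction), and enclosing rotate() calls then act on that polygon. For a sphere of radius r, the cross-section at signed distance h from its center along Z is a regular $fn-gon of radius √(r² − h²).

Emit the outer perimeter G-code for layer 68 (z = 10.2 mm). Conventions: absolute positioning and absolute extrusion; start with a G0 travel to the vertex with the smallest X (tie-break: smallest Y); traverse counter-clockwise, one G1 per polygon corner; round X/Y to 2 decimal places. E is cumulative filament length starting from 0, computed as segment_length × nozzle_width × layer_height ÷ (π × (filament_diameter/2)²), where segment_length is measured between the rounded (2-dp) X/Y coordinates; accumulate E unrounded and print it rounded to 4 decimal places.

At z = 10.2 mm: the cylinder is not intersected at this z (z outside [0, 3]); the sphere at (8, 0.5) does not reach this height (|z−center|=6.200 > r=3); the cube at (13, 3.5) (footprint 5×29.5) is included at this height; Merging all regions: only the 5×29.5 cube at (13, 3.5) is present, so the union is just that shape — 1 connected region. The outline is a single polygon with 4 vertices. Extrusion per mm of travel: 0.4 × 0.15 / (π × 0.875²) = 0.024945. Accumulating E over each segment gives final E = 1.7212.

G0 X13.00 Y3.50 Z10.20
G1 X18.00 Y3.50 E0.1247
G1 X18.00 Y33.00 E0.8606
G1 X13.00 Y33.00 E0.9853
G1 X13.00 Y3.50 E1.7212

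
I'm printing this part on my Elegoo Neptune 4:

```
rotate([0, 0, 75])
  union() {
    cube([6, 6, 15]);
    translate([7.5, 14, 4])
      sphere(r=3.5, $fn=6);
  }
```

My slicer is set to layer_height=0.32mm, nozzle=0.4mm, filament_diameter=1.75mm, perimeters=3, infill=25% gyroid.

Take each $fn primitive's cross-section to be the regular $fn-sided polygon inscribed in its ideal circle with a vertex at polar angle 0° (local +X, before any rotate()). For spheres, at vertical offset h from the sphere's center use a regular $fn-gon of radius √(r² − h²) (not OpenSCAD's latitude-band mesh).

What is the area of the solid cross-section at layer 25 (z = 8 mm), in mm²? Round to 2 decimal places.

At z = 8 mm: the 6×6 cube contributes its full rectangle (area 36.00 mm²); the sphere at (7.5, 14) is absent (|z−center|=4.000 > r=3.5); Taking the union: only the 6×6 cube is present, so the union is just that shape — area = 36.00 mm²; (whole slice rotated 75° about Z — lengths, areas and connectivity unchanged). Overall, the cross-section is a single solid region. Net area = 36.00 mm².

36.00 mm²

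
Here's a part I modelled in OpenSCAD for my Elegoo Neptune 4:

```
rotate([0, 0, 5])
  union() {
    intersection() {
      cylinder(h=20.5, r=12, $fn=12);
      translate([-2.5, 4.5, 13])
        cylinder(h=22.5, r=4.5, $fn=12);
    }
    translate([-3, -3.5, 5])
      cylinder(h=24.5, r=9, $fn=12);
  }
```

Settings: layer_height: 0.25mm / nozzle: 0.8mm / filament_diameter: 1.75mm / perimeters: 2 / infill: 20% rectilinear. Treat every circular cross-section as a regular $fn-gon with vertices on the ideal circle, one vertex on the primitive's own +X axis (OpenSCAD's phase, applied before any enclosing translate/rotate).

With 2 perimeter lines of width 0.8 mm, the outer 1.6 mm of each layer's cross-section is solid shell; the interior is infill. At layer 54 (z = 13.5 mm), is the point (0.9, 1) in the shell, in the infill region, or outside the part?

At z = 13.5 mm: the cylinder: section is a regular 12-gon, circumradius r=12; the r=4.5 cylinder at (-2.5, 4.5) gives a regular 12-gon of circumradius 4.5 (constant along its height); Taking the intersection: the r=4.5 cylinder at (-2.5, 4.5) lies inside the r=12 cylinder, so the common part is the r=4.5 cylinder at (-2.5, 4.5) itself — 1 connected region; the r=9 cylinder at (-3, -3.5) gives a regular 12-gon of circumradius 9 (constant along its height); Combining (union): the regions partially overlap (shared area 33.84 mm²), so overlapping operands fuse into one piece — 1 connected region; (whole slice rotated 5° about Z — lengths, areas and connectivity unchanged). Overall, the cross-section is a single solid region. Undo the 5° rotation: the query point maps to (0.984, 0.918) in the un-rotated model frame. The nearest boundary edge runs (1.85, 3.94)→(4.79, 1.00); distance from the point to it = 2.75 mm. The point is inside the cross-section and 2.75 mm from the nearest boundary — more than the 1.6 mm shell width (2 × 0.8), so it's in the infill interior.

infill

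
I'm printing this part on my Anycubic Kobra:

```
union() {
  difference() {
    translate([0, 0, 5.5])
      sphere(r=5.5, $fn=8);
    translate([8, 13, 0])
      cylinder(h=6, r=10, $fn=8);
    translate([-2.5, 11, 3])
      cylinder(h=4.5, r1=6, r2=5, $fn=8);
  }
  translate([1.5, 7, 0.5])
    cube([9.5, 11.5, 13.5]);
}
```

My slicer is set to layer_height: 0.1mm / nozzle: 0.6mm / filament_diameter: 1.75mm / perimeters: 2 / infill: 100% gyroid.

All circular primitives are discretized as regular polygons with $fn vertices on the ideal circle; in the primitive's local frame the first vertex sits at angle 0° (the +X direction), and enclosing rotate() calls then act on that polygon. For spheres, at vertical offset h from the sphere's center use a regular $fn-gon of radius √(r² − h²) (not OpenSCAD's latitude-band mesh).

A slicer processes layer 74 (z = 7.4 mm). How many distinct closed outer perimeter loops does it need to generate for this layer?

At z = 7.4 mm: the r=5.5 sphere contributes a regular 8-gon of circumradius √(5.5²−1.9²) = 5.161; the cylinder at (8, 13) is not intersected at this z (z outside [0, 6]); the cone at (-2.5, 11) (r1=6→r2=5) has section circumradius 5.022 here — a regular 8-gon; After the difference (first − rest): starting from the r=5.5 sphere, the cone at (-2.5, 11) misses the remaining region (no effect) — 1 connected region; the cube at (1.5, 7) is present — its section is the full 9.5×11.5 rectangle; Taking the union: the 2 present regions are separate (no shared area or edge), so areas and boundary lengths simply add and each stays a separate island — 2 connected regions. The result has 2 disconnected regions.

2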